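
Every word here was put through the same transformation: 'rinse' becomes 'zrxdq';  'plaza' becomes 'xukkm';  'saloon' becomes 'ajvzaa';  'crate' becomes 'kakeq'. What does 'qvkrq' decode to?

image

In rinse: r→z is +8, i→r is +9, n→x is +10, s→d is +11 — the shift increases by 1 each position. Letter i (0-indexed) is shifted by i+8, so successive shifts are 8, 9, 10, ….
Reversing it on qvkrq: q−8=i, v−9=m, k−10=a, r−11=g, q−12=e.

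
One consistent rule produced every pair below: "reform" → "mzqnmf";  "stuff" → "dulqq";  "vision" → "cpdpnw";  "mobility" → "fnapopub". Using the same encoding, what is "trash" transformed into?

umjdy

Treating letters as 0–25, the rule is x ↦ 17x + 9 (mod 26).
Applying it to trash: t(19)→17·19+9≡20=u; r(17)→17·17+9≡12=m; a(0)→17·0+9≡9=j; s(18)→17·18+9≡3=d; h(7)→17·7+9≡24=y (all mod 26).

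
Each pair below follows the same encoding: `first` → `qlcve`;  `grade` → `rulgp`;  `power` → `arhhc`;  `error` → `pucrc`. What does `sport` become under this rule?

The shifts repeat in a cycle of length 2: positions 0,1,… shift by +11, +3, then the pattern repeats.
On sport: s+11=d, p+3=s, o+11=z, r+3=u, t+11=e.

dszue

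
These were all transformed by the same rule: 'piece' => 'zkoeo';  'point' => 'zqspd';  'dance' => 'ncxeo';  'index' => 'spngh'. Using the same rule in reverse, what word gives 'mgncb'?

cedar

It's a Vigenère-style cipher with numeric key [10,2]: position i shifts by key[i mod 2].
Decoding mgncb: m−10=c, g−2=e, n−10=d, c−2=a, b−10=r.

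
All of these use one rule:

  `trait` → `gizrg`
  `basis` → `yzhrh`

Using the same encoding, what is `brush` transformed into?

yifhs

This is the alphabet-reversal cipher (Atbash): a becomes z, b becomes y, etc.
On brush: b↔y, r↔i, u↔f, s↔h, h↔s.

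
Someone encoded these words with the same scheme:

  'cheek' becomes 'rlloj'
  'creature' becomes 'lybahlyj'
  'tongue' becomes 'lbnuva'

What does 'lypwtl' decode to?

The output letters match the input read backwards, each shifted +7: cheek reversed is keehc. Two steps: reverse the string, then apply a Caesar shift of +7.
Reversing it on lypwtl: shift back: l−7=e, y−7=r, p−7=i, w−7=p, t−7=m, l−7=e → eripme; then reverse → empire.

empire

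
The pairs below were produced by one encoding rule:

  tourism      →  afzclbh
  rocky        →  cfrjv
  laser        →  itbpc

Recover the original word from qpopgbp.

defense

t(19)→a(0) and o(14)→f(5) fit y≡25x+19 (mod 26); the inverse of 25 mod 26 is 25. Each letter's alphabet position (a=0..z=25) is mapped through 25·x+19 mod 26 — an affine cipher.
Undoing it on qpopgbp: q(16)→25·(16−19)≡3=d; p(15)→25·(15−19)≡4=e; o(14)→25·(14−19)≡5=f; p(15)→25·(15−19)≡4=e; g(6)→25·(6−19)≡13=n; b(1)→25·(1−19)≡18=s; p(15)→25·(15−19)≡4=e (all mod 26).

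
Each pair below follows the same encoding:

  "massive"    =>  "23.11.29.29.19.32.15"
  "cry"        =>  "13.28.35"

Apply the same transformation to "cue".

m is letter #13 and maps to 23: an offset of 10. Each letter is replaced by its alphabet position (a=1..z=26) + 10.
On cue: c=3→13, u=21→31, e=5→15.

13.31.15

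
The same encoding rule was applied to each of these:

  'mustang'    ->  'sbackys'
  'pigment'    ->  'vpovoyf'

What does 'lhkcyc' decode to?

In mustang: m→s is +6, u→b is +7, s→a is +8, t→c is +9 — the shift increases by 1 each position. The shift increases by 1 at each position, starting from +6: 6, 7, 8, ….
Reversing it on lhkcyc: l−6=f, h−7=a, k−8=c, c−9=t, y−10=o, c−11=r.

factor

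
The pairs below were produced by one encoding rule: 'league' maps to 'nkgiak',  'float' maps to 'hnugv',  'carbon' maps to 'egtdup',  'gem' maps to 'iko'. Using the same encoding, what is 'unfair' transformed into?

Vowels shift forward by 6 and consonants shift forward by 2.
For unfair: u(vowel)+6=a, n(cons)+2=p, f(cons)+2=h, a(vowel)+6=g, i(vowel)+6=o, r(cons)+2=t.

aphgot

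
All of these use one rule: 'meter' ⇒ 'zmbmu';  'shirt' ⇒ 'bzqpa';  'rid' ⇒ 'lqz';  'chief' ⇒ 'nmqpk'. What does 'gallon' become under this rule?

The output letters match the input read backwards, each shifted +8: meter reversed is retem. Read the word backwards and shift each letter +8.
For gallon: reverse → nollag; then shift: n+8=v, o+8=w, l+8=t, l+8=t, a+8=i, g+8=o.

vwttio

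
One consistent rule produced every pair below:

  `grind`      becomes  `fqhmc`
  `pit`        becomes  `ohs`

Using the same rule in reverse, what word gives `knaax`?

It's a constant shift of +25 (ROT25).
Reversing it on knaax: k−25=l, n−25=o, a−25=b, a−25=b, x−25=y.

lobby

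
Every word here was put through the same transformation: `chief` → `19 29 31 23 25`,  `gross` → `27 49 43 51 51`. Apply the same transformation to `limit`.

37 31 39 31 53

c(#3)→19 and h(#8)→29: differences scale by 2, so n = 2·pos + 13. With a=1..z=26, the number is 2·pos + 13.
Applying it to limit: l=12→37, i=9→31, m=13→39, i=9→31, t=20→53.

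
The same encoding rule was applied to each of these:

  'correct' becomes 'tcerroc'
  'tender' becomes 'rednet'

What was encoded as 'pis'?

sip

It's just the letters in reverse order.
Undoing it on pis: then reverse → sip.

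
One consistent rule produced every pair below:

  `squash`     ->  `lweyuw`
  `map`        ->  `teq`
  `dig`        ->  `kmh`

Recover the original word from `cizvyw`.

The output letters match the input read backwards, each shifted +4: squash reversed is hsauqs. The word is reversed, then every letter is shifted forward by 4.
Undoing it on cizvyw: shift back: c−4=y, i−4=e, z−4=v, v−4=r, y−4=u, w−4=s → yevrus; then reverse → survey.

survey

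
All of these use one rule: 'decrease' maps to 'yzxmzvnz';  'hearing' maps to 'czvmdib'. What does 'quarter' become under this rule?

Compare letters: d→y is +21, e→z is +21, c→x is +21 — a constant shift. This is a Caesar cipher with shift 21.
On quarter: q+21=l, u+21=p, a+21=v, r+21=m, t+21=o, e+21=z, r+21=m.

lpvmozm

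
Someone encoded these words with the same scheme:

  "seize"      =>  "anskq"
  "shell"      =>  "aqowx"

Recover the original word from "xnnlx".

pedal

Letter i (0-indexed) is shifted by i+8, so successive shifts are 8, 9, 10, ….
Reversing it on xnnlx: x−8=p, n−9=e, n−10=d, l−11=a, x−12=l.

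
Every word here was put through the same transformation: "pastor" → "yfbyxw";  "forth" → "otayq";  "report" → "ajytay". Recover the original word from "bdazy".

Shifts by position in pastor: pos 0: p→y (+9), pos 1: a→f (+5), pos 2: s→b (+9), pos 3: t→y (+5) — repeating every 2. A repeating key of period 2 is used — shifts +9, +5 over and over.
Reversing it on bdazy: b−9=s, d−5=y, a−9=r, z−5=u, y−9=p.

syrup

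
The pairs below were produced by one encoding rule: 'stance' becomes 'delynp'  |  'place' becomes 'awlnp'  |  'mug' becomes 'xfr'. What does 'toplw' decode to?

ideal

Compare letters: s→d is +11, t→e is +11, a→l is +11 — a constant shift. Each letter is shifted forward by 11 in the alphabet (a Caesar shift of +11).
Reversing it on toplw: t−11=i, o−11=d, p−11=e, l−11=a, w−11=l.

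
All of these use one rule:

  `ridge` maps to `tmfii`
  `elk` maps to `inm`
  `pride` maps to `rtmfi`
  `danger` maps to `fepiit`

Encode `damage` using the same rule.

The shift depends on letter class: consonant r→t is +2, but vowel i→m is +4. Two shifts are in play — +4 for a/e/i/o/u, +2 for every other letter.
Applying it to damage: d(cons)+2=f, a(vowel)+4=e, m(cons)+2=o, a(vowel)+4=e, g(cons)+2=i, e(vowel)+4=i.

feoeii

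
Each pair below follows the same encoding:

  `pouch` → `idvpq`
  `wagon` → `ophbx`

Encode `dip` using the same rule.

The word is reversed, then every letter is shifted forward by 1.
On dip: reverse → pid; then shift: p+1=q, i+1=j, d+1=e.

qje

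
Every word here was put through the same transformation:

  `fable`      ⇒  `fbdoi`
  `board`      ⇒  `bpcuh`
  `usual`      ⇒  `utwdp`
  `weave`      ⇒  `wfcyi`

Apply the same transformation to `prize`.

In fable: f→f is +0, a→b is +1, b→d is +2, l→o is +3 — the shift increases by 1 each position. The shift increases by 1 at each position, starting from +0: 0, 1, 2, ….
On prize: p+0=p, r+1=s, i+2=k, z+3=c, e+4=i.

pskci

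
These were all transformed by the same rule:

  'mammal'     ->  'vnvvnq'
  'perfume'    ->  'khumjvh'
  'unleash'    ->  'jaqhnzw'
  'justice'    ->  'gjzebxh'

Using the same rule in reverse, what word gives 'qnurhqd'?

This is an affine cipher: with a=0,…,z=25, each position x becomes (5x+13) mod 26.
Decoding qnurhqd: q(16)→21·(16−13)≡11=l; n(13)→21·(13−13)≡0=a; u(20)→21·(20−13)≡17=r; r(17)→21·(17−13)≡6=g; h(7)→21·(7−13)≡4=e; q(16)→21·(16−13)≡11=l; d(3)→21·(3−13)≡24=y (all mod 26).

largely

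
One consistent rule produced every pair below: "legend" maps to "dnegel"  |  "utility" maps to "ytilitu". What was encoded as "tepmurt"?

It's just the letters in reverse order.
Decoding tepmurt: then reverse → trumpet.

trumpet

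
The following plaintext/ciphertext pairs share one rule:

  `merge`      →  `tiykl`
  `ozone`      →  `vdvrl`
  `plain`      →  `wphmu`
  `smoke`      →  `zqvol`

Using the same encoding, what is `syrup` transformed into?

Shifts by position in merge: pos 0: m→t (+7), pos 1: e→i (+4), pos 2: r→y (+7), pos 3: g→k (+4) — repeating every 2. The shifts repeat in a cycle of length 2: positions 0,1,… shift by +7, +4, then the pattern repeats.
For syrup: s+7=z, y+4=c, r+7=y, u+4=y, p+7=w.

zcyyw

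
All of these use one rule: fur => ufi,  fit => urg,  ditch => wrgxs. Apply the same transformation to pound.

Letters are reflected about the middle of the alphabet (position → 25−position): Atbash.
For pound: p↔k, o↔l, u↔f, n↔m, d↔w.

klfmw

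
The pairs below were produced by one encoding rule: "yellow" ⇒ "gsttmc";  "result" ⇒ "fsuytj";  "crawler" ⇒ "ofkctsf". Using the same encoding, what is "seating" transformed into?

y(24)→g(6) and e(4)→s(18) fit y≡15x+10 (mod 26); the inverse of 15 mod 26 is 7. Treating letters as 0–25, the rule is x ↦ 15x + 10 (mod 26).
On seating: s(18)→15·18+10≡20=u; e(4)→15·4+10≡18=s; a(0)→15·0+10≡10=k; t(19)→15·19+10≡9=j; i(8)→15·8+10≡0=a; n(13)→15·13+10≡23=x; g(6)→15·6+10≡22=w (all mod 26).

uskjaxw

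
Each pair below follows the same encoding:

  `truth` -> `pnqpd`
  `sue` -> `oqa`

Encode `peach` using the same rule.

lawyd

Every letter moves 22 places later in the alphabet, wrapping around z→a.
On peach: p+22=l, e+22=a, a+22=w, c+22=y, h+22=d.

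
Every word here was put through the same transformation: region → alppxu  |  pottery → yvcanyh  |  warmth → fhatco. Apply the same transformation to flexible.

Shifts by position in region: pos 0: r→a (+9), pos 1: e→l (+7), pos 2: g→p (+9), pos 3: i→p (+7) — repeating every 2. The shifts repeat in a cycle of length 2: positions 0,1,… shift by +9, +7, then the pattern repeats.
For flexible: f+9=o, l+7=s, e+9=n, x+7=e, i+9=r, b+7=i, l+9=u, e+7=l.

osneriul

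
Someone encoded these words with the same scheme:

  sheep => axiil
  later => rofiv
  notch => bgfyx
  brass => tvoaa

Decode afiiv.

steer

s(18)→a(0) and h(7)→x(23) fit y≡5x+14 (mod 26); the inverse of 5 mod 26 is 21. This is an affine cipher: with a=0,…,z=25, each position x becomes (5x+14) mod 26.
Decoding afiiv: a(0)→21·(0−14)≡18=s; f(5)→21·(5−14)≡19=t; i(8)→21·(8−14)≡4=e; i(8)→21·(8−14)≡4=e; v(21)→21·(21−14)≡17=r (all mod 26).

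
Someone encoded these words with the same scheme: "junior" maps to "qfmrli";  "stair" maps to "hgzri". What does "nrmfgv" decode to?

Each pair mirrors across the alphabet (j↔q, u↔f, n↔m): positions sum to 25. Letters are reflected about the middle of the alphabet (position → 25−position): Atbash.
Decoding nrmfgv: n↔m, r↔i, m↔n, f↔u, g↔t, v↔e.

minute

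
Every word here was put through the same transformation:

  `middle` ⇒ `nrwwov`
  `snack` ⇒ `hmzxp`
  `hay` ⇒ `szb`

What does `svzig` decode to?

This is the alphabet-reversal cipher (Atbash): a becomes z, b becomes y, etc.
Decoding svzig: s↔h, v↔e, z↔a, i↔r, g↔t.

heart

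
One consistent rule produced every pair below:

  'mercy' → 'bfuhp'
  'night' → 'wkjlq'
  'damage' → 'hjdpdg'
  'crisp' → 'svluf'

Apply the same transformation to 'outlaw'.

zdowxr

The output letters match the input read backwards, each shifted +3: mercy reversed is ycrem. Two steps: reverse the string, then apply a Caesar shift of +3.
For outlaw: reverse → waltuo; then shift: w+3=z, a+3=d, l+3=o, t+3=w, u+3=x, o+3=r.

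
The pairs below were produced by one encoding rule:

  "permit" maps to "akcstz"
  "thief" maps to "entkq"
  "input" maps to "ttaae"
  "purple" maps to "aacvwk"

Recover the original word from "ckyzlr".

rental

Shifts by position in permit: pos 0: p→a (+11), pos 1: e→k (+6), pos 2: r→c (+11), pos 3: m→s (+6) — repeating every 2. A repeating key of period 2 is used — shifts +11, +6 over and over.
Undoing it on ckyzlr: c−11=r, k−6=e, y−11=n, z−6=t, l−11=a, r−6=l.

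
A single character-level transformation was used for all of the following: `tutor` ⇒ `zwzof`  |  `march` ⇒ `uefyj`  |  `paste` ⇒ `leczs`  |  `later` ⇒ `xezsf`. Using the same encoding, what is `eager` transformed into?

t(19)→z(25) and u(20)→w(22) fit y≡23x+4 (mod 26); the inverse of 23 mod 26 is 17. Treating letters as 0–25, the rule is x ↦ 23x + 4 (mod 26).
On eager: e(4)→23·4+4≡18=s; a(0)→23·0+4≡4=e; g(6)→23·6+4≡12=m; e(4)→23·4+4≡18=s; r(17)→23·17+4≡5=f (all mod 26).

semsf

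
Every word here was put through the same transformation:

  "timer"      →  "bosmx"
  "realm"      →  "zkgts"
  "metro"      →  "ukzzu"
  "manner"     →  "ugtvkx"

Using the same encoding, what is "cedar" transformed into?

Shifts by position in timer: pos 0: t→b (+8), pos 1: i→o (+6), pos 2: m→s (+6), pos 3: e→m (+8), pos 4: r→x (+6) — repeating every 3. The shifts repeat in a cycle of length 3: positions 0,1,… shift by +8, +6, +6, then the pattern repeats.
On cedar: c+8=k, e+6=k, d+6=j, a+8=i, r+6=x.

kkjix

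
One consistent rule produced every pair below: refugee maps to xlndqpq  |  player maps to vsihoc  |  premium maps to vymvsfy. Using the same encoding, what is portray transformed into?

Each letter shifts forward by (position + 6), i.e. 6, 7, 8, … — the shift grows by one for each successive letter.
On portray: p+6=v, o+7=v, r+8=z, t+9=c, r+10=b, a+11=l, y+12=k.

vvzcblk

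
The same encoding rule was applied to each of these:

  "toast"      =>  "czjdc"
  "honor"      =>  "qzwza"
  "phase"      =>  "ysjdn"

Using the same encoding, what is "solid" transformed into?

Shifts by position in toast: pos 0: t→c (+9), pos 1: o→z (+11), pos 2: a→j (+9), pos 3: s→d (+11) — repeating every 2. It's a Vigenère-style cipher with numeric key [9,11]: position i shifts by key[i mod 2].
Applying it to solid: s+9=b, o+11=z, l+9=u, i+11=t, d+9=m.

bzutm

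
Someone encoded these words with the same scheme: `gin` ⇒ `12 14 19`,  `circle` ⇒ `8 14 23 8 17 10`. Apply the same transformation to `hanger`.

g is letter #7 and maps to 12: an offset of 5. Each letter is replaced by its alphabet position (a=1..z=26) + 5.
Applying it to hanger: h=8→13, a=1→6, n=14→19, g=7→12, e=5→10, r=18→23.

13 6 19 12 10 23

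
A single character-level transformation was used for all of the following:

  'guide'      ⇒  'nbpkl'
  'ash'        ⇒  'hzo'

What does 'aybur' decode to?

Each letter is shifted forward by 7 in the alphabet (a Caesar shift of +7).
Undoing it on aybur: a−7=t, y−7=r, b−7=u, u−7=n, r−7=k.

trunk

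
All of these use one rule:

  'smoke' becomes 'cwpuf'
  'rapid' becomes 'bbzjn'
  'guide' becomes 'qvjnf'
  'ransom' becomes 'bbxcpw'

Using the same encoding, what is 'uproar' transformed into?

vzbpbb

The shift depends on letter class: consonant s→c is +10, but vowel o→p is +1. Vowels shift forward by 1 and consonants shift forward by 10.
Applying it to uproar: u(vowel)+1=v, p(cons)+10=z, r(cons)+10=b, o(vowel)+1=p, a(vowel)+1=b, r(cons)+10=b.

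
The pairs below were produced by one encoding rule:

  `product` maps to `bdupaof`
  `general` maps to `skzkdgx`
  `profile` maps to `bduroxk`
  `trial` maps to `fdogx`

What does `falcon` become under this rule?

Vowels shift forward by 6 and consonants shift forward by 12.
On falcon: f(cons)+12=r, a(vowel)+6=g, l(cons)+12=x, c(cons)+12=o, o(vowel)+6=u, n(cons)+12=z.

rgxouz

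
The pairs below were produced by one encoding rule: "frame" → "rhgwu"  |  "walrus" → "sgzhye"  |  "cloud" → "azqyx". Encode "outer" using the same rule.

qybuh

f(5)→r(17) and r(17)→h(7) fit y≡23x+6 (mod 26); the inverse of 23 mod 26 is 17. Each letter's alphabet position (a=0..z=25) is mapped through 23·x+6 mod 26 — an affine cipher.
For outer: o(14)→23·14+6≡16=q; u(20)→23·20+6≡24=y; t(19)→23·19+6≡1=b; e(4)→23·4+6≡20=u; r(17)→23·17+6≡7=h (all mod 26).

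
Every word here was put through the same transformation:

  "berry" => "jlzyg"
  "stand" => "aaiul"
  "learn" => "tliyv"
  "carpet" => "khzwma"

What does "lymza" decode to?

Shifts by position in berry: pos 0: b→j (+8), pos 1: e→l (+7), pos 2: r→z (+8), pos 3: r→y (+7) — repeating every 2. The shifts repeat in a cycle of length 2: positions 0,1,… shift by +8, +7, then the pattern repeats.
Reversing it on lymza: l−8=d, y−7=r, m−8=e, z−7=s, a−8=s.

dress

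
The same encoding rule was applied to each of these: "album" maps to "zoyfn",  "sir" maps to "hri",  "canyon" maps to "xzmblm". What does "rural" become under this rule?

ifizo

Letters are reflected about the middle of the alphabet (position → 25−position): Atbash.
Applying it to rural: r↔i, u↔f, r↔i, a↔z, l↔o.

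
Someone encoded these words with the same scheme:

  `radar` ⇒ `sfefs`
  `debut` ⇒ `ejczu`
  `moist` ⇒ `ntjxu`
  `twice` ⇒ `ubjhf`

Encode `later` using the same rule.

mfujs

Shifts by position in radar: pos 0: r→s (+1), pos 1: a→f (+5), pos 2: d→e (+1), pos 3: a→f (+5) — repeating every 2. The shifts repeat in a cycle of length 2: positions 0,1,… shift by +1, +5, then the pattern repeats.
On later: l+1=m, a+5=f, t+1=u, e+5=j, r+1=s.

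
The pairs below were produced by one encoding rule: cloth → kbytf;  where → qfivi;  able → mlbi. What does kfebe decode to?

c(2)→k(10) and l(11)→b(1) fit y≡25x+12 (mod 26); the inverse of 25 mod 26 is 25. Each letter's alphabet position (a=0..z=25) is mapped through 25·x+12 mod 26 — an affine cipher.
Reversing it on kfebe: k(10)→25·(10−12)≡2=c; f(5)→25·(5−12)≡7=h; e(4)→25·(4−12)≡8=i; b(1)→25·(1−12)≡11=l; e(4)→25·(4−12)≡8=i (all mod 26).

chili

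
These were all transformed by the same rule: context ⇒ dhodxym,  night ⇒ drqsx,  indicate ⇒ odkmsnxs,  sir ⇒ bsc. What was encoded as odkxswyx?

nominate

Read the word backwards and shift each letter +10.
Reversing it on odkxswyx: shift back: o−10=e, d−10=t, k−10=a, x−10=n, s−10=i, w−10=m, y−10=o, x−10=n → etanimon; then reverse → nominate.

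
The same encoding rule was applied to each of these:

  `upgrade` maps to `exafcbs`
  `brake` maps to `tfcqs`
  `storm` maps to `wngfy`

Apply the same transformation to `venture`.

vspnefs

u(20)→e(4) and p(15)→x(23) fit y≡17x+2 (mod 26); the inverse of 17 mod 26 is 23. Each letter's alphabet position (a=0..z=25) is mapped through 17·x+2 mod 26 — an affine cipher.
On venture: v(21)→17·21+2≡21=v; e(4)→17·4+2≡18=s; n(13)→17·13+2≡15=p; t(19)→17·19+2≡13=n; u(20)→17·20+2≡4=e; r(17)→17·17+2≡5=f; e(4)→17·4+2≡18=s (all mod 26).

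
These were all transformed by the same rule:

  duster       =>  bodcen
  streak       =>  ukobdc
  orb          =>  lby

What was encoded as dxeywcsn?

dismount

The word is reversed, then every letter is shifted forward by 10.
Undoing it on dxeywcsn: shift back: d−10=t, x−10=n, e−10=u, y−10=o, w−10=m, c−10=s, s−10=i, n−10=d → tnuomsid; then reverse → dismount.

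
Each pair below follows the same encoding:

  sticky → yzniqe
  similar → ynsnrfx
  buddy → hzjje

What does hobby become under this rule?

The shift depends on letter class: consonant s→y is +6, but vowel i→n is +5. Vowels shift forward by 5 and consonants shift forward by 6.
For hobby: h(cons)+6=n, o(vowel)+5=t, b(cons)+6=h, b(cons)+6=h, y(cons)+6=e.

nthhe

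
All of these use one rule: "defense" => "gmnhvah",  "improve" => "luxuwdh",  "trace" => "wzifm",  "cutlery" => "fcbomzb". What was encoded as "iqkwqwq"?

fiction

Shifts by position in defense: pos 0: d→g (+3), pos 1: e→m (+8), pos 2: f→n (+8), pos 3: e→h (+3), pos 4: n→v (+8), pos 5: s→a (+8) — repeating every 3. A repeating key of period 3 is used — shifts +3, +8, +8 over and over.
Undoing it on iqkwqwq: i−3=f, q−8=i, k−8=c, w−3=t, q−8=i, w−8=o, q−3=n.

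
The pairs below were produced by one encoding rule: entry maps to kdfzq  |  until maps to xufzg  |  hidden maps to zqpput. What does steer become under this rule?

The word is reversed, then every letter is shifted forward by 12.
Applying it to steer: reverse → reets; then shift: r+12=d, e+12=q, e+12=q, t+12=f, s+12=e.

dqqfe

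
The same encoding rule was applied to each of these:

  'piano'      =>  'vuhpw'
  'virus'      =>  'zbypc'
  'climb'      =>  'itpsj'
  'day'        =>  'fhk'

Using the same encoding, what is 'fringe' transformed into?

lnupym

The output letters match the input read backwards, each shifted +7: piano reversed is onaip. The word is reversed, then every letter is shifted forward by 7.
Applying it to fringe: reverse → egnirf; then shift: e+7=l, g+7=n, n+7=u, i+7=p, r+7=y, f+7=m.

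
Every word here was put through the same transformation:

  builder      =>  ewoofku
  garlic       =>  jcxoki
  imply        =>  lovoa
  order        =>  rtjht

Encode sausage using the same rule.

vcavcmh

Shifts by position in builder: pos 0: b→e (+3), pos 1: u→w (+2), pos 2: i→o (+6), pos 3: l→o (+3), pos 4: d→f (+2), pos 5: e→k (+6) — repeating every 3. The shifts repeat in a cycle of length 3: positions 0,1,… shift by +3, +2, +6, then the pattern repeats.
Applying it to sausage: s+3=v, a+2=c, u+6=a, s+3=v, a+2=c, g+6=m, e+3=h.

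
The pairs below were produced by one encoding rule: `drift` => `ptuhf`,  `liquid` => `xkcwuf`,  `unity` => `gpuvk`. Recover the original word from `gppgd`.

Shifts by position in drift: pos 0: d→p (+12), pos 1: r→t (+2), pos 2: i→u (+12), pos 3: f→h (+2) — repeating every 2. The shifts repeat in a cycle of length 2: positions 0,1,… shift by +12, +2, then the pattern repeats.
Decoding gppgd: g−12=u, p−2=n, p−12=d, g−2=e, d−12=r.

under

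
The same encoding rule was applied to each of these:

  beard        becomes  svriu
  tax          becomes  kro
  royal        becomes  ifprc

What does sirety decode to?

branch

Compare letters: b→s is +17, e→v is +17, a→r is +17 — a constant shift. It's a constant shift of +17 (ROT17).
Undoing it on sirety: s−17=b, i−17=r, r−17=a, e−17=n, t−17=c, y−17=h.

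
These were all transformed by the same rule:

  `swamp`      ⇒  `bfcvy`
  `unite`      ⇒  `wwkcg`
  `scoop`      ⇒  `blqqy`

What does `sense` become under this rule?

Vowels shift forward by 2 and consonants shift forward by 9.
On sense: s(cons)+9=b, e(vowel)+2=g, n(cons)+9=w, s(cons)+9=b, e(vowel)+2=g.

bgwbg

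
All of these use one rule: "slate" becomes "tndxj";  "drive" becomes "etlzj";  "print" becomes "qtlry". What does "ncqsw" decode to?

manor

In slate: s→t is +1, l→n is +2, a→d is +3, t→x is +4 — the shift increases by 1 each position. Letter i (0-indexed) is shifted by i+1, so successive shifts are 1, 2, 3, ….
Reversing it on ncqsw: n−1=m, c−2=a, q−3=n, s−4=o, w−5=r.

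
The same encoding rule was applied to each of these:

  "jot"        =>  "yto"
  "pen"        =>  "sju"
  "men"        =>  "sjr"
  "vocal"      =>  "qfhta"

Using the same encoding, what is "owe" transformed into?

jbt

Two steps: reverse the string, then apply a Caesar shift of +5.
For owe: reverse → ewo; then shift: e+5=j, w+5=b, o+5=t.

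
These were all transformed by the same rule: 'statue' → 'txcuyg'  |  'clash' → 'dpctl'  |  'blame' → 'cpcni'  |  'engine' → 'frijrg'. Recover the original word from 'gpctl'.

flash

Shifts by position in statue: pos 0: s→t (+1), pos 1: t→x (+4), pos 2: a→c (+2), pos 3: t→u (+1), pos 4: u→y (+4), pos 5: e→g (+2) — repeating every 3. A repeating key of period 3 is used — shifts +1, +4, +2 over and over.
Reversing it on gpctl: g−1=f, p−4=l, c−2=a, t−1=s, l−4=h.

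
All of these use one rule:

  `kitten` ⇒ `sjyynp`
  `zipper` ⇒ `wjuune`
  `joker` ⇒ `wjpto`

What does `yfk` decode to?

The output letters match the input read backwards, each shifted +5: kitten reversed is nettik. Read the word backwards and shift each letter +5.
Undoing it on yfk: shift back: y−5=t, f−5=a, k−5=f → taf; then reverse → fat.

fat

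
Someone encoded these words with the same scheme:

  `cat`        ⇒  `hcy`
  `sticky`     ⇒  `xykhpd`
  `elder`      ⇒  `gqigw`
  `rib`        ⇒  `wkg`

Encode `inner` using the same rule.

kssgw

The rule splits by letter class: vowels +2, consonants +5.
On inner: i(vowel)+2=k, n(cons)+5=s, n(cons)+5=s, e(vowel)+2=g, r(cons)+5=w.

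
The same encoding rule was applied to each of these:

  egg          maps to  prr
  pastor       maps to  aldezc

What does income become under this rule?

tynzxp

Every letter moves 11 places later in the alphabet, wrapping around z→a.
On income: i+11=t, n+11=y, c+11=n, o+11=z, m+11=x, e+11=p.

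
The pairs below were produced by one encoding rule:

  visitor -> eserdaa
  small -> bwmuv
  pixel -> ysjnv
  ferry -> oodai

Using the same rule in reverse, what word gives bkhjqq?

A repeating key of period 3 is used — shifts +9, +10, +12 over and over.
Undoing it on bkhjqq: b−9=s, k−10=a, h−12=v, j−9=a, q−10=g, q−12=e.

savage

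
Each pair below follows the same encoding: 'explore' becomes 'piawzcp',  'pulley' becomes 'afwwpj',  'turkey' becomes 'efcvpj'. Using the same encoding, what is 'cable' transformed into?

Compare letters: e→p is +11, x→i is +11, p→a is +11 — a constant shift. Every letter moves 11 places later in the alphabet, wrapping around z→a.
On cable: c+11=n, a+11=l, b+11=m, l+11=w, e+11=p.

nlmwp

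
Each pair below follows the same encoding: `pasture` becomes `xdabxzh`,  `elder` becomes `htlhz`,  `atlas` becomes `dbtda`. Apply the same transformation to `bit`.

The shift depends on letter class: consonant p→x is +8, but vowel a→d is +3. Two shifts are in play — +3 for a/e/i/o/u, +8 for every other letter.
For bit: b(cons)+8=j, i(vowel)+3=l, t(cons)+8=b.

jlb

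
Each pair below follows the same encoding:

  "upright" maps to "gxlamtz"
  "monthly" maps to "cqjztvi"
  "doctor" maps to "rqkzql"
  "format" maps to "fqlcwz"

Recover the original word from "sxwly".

u(20)→g(6) and p(15)→x(23) fit y≡7x+22 (mod 26); the inverse of 7 mod 26 is 15. This is an affine cipher: with a=0,…,z=25, each position x becomes (7x+22) mod 26.
Reversing it on sxwly: s(18)→15·(18−22)≡18=s; x(23)→15·(23−22)≡15=p; w(22)→15·(22−22)≡0=a; l(11)→15·(11−22)≡17=r; y(24)→15·(24−22)≡4=e (all mod 26).

spare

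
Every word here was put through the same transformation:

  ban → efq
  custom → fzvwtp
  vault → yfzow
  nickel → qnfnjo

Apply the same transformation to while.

zknoj

The shift depends on letter class: consonant b→e is +3, but vowel a→f is +5. Two shifts are in play — +5 for a/e/i/o/u, +3 for every other letter.
Applying it to while: w(cons)+3=z, h(cons)+3=k, i(vowel)+5=n, l(cons)+3=o, e(vowel)+5=j.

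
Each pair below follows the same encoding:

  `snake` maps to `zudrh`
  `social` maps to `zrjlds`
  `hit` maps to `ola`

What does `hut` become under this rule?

Vowels shift forward by 3 and consonants shift forward by 7.
Applying it to hut: h(cons)+7=o, u(vowel)+3=x, t(cons)+7=a.

oxa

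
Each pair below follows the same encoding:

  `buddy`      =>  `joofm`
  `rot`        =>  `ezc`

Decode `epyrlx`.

The output letters match the input read backwards, each shifted +11: buddy reversed is yddub. Read the word backwards and shift each letter +11.
Reversing it on epyrlx: shift back: e−11=t, p−11=e, y−11=n, r−11=g, l−11=a, x−11=m → tengam; then reverse → magnet.

magnet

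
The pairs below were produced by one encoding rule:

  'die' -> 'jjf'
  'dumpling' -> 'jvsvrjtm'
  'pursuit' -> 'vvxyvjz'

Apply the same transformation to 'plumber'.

vrvshfx

Vowels shift forward by 1 and consonants shift forward by 6.
On plumber: p(cons)+6=v, l(cons)+6=r, u(vowel)+1=v, m(cons)+6=s, b(cons)+6=h, e(vowel)+1=f, r(cons)+6=x.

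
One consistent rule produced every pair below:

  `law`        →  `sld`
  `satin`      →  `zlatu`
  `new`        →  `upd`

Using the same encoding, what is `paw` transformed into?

The shift depends on letter class: consonant l→s is +7, but vowel a→l is +11. The rule splits by letter class: vowels +11, consonants +7.
On paw: p(cons)+7=w, a(vowel)+11=l, w(cons)+7=d.

wld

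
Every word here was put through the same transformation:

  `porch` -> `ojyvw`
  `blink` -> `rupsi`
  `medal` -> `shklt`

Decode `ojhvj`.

coach

The word is reversed, then every letter is shifted forward by 7.
Undoing it on ojhvj: shift back: o−7=h, j−7=c, h−7=a, v−7=o, j−7=c → hcaoc; then reverse → coach.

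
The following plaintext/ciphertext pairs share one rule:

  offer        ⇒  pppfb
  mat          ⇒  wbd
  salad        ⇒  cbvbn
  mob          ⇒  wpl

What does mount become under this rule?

The rule splits by letter class: vowels +1, consonants +10.
For mount: m(cons)+10=w, o(vowel)+1=p, u(vowel)+1=v, n(cons)+10=x, t(cons)+10=d.

wpvxd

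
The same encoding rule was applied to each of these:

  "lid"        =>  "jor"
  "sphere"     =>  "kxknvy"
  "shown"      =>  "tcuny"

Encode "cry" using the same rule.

Read the word backwards and shift each letter +6.
For cry: reverse → yrc; then shift: y+6=e, r+6=x, c+6=i.

exi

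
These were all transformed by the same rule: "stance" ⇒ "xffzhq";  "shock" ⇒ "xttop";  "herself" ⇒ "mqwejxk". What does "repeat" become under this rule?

It's a Vigenère-style cipher with numeric key [5,12]: position i shifts by key[i mod 2].
On repeat: r+5=w, e+12=q, p+5=u, e+12=q, a+5=f, t+12=f.

wquqff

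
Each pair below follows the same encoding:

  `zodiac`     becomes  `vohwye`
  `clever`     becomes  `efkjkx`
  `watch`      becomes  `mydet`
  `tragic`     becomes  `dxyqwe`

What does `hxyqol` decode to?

dragon

z(25)→v(21) and o(14)→o(14) fit y≡3x+24 (mod 26); the inverse of 3 mod 26 is 9. This is an affine cipher: with a=0,…,z=25, each position x becomes (3x+24) mod 26.
Undoing it on hxyqol: h(7)→9·(7−24)≡3=d; x(23)→9·(23−24)≡17=r; y(24)→9·(24−24)≡0=a; q(16)→9·(16−24)≡6=g; o(14)→9·(14−24)≡14=o; l(11)→9·(11−24)≡13=n (all mod 26).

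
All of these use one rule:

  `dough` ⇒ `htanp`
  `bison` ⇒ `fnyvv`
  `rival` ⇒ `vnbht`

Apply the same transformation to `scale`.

whgsm

In dough: d→h is +4, o→t is +5, u→a is +6, g→n is +7 — the shift increases by 1 each position. Each letter shifts forward by (position + 4), i.e. 4, 5, 6, … — the shift grows by one for each successive letter.
On scale: s+4=w, c+5=h, a+6=g, l+7=s, e+8=m.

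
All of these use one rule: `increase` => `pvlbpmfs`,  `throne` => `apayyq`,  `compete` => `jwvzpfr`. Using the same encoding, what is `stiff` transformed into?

In increase: i→p is +7, n→v is +8, c→l is +9, r→b is +10 — the shift increases by 1 each position. The shift increases by 1 at each position, starting from +7: 7, 8, 9, ….
Applying it to stiff: s+7=z, t+8=b, i+9=r, f+10=p, f+11=q.

zbrpq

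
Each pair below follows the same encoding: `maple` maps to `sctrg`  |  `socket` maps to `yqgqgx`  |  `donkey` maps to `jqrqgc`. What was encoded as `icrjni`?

candle

The shifts repeat in a cycle of length 3: positions 0,1,… shift by +6, +2, +4, then the pattern repeats.
Decoding icrjni: i−6=c, c−2=a, r−4=n, j−6=d, n−2=l, i−4=e.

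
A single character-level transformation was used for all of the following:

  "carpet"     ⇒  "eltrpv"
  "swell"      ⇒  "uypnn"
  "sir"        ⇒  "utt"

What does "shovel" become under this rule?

The shift depends on letter class: consonant c→e is +2, but vowel a→l is +11. The rule splits by letter class: vowels +11, consonants +2.
For shovel: s(cons)+2=u, h(cons)+2=j, o(vowel)+11=z, v(cons)+2=x, e(vowel)+11=p, l(cons)+2=n.

ujzxpn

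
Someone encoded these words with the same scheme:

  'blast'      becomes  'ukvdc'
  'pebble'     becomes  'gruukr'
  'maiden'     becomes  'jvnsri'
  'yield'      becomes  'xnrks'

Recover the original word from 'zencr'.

write

This is an affine cipher: with a=0,…,z=25, each position x becomes (25x+21) mod 26.
Decoding zencr: z(25)→25·(25−21)≡22=w; e(4)→25·(4−21)≡17=r; n(13)→25·(13−21)≡8=i; c(2)→25·(2−21)≡19=t; r(17)→25·(17−21)≡4=e (all mod 26).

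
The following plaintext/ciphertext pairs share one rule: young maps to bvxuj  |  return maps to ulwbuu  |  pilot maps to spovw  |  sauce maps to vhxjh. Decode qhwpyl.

Shifts by position in young: pos 0: y→b (+3), pos 1: o→v (+7), pos 2: u→x (+3), pos 3: n→u (+7) — repeating every 2. It's a Vigenère-style cipher with numeric key [3,7]: position i shifts by key[i mod 2].
Undoing it on qhwpyl: q−3=n, h−7=a, w−3=t, p−7=i, y−3=v, l−7=e.

native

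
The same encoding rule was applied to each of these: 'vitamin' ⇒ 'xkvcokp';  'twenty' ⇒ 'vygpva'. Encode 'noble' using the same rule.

Compare letters: v→x is +2, i→k is +2, t→v is +2 — a constant shift. Each letter is shifted forward by 2 in the alphabet (a Caesar shift of +2).
On noble: n+2=p, o+2=q, b+2=d, l+2=n, e+2=g.

pqdng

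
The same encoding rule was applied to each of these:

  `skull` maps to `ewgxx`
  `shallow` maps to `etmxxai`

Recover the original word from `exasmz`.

Compare letters: s→e is +12, k→w is +12, u→g is +12 — a constant shift. This is a Caesar cipher with shift 12.
Reversing it on exasmz: e−12=s, x−12=l, a−12=o, s−12=g, m−12=a, z−12=n.

slogan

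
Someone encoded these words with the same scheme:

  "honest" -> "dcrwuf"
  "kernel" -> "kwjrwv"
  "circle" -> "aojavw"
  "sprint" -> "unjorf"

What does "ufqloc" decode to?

This is an affine cipher: with a=0,…,z=25, each position x becomes (11x+4) mod 26.
Undoing it on ufqloc: u(20)→19·(20−4)≡18=s; f(5)→19·(5−4)≡19=t; q(16)→19·(16−4)≡20=u; l(11)→19·(11−4)≡3=d; o(14)→19·(14−4)≡8=i; c(2)→19·(2−4)≡14=o (all mod 26).

studio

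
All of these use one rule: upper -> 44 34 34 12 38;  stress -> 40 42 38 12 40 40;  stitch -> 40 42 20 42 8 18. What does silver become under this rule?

u(#21)→44 and p(#16)→34: differences scale by 2, so n = 2·pos + 2. The formula is n = 2×(alphabet index, a=1) + 2.
On silver: s=19→40, i=9→20, l=12→26, v=22→46, e=5→12, r=18→38.

40 20 26 46 12 38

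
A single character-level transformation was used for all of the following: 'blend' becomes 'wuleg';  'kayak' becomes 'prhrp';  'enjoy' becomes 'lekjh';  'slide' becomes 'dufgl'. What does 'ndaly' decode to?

usher

b(1)→w(22) and l(11)→u(20) fit y≡5x+17 (mod 26); the inverse of 5 mod 26 is 21. Each letter's alphabet position (a=0..z=25) is mapped through 5·x+17 mod 26 — an affine cipher.
Reversing it on ndaly: n(13)→21·(13−17)≡20=u; d(3)→21·(3−17)≡18=s; a(0)→21·(0−17)≡7=h; l(11)→21·(11−17)≡4=e; y(24)→21·(24−17)≡17=r (all mod 26).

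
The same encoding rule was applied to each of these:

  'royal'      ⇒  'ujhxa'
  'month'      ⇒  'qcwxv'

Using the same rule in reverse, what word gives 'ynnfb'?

The output letters match the input read backwards, each shifted +9: royal reversed is layor. The word is reversed, then every letter is shifted forward by 9.
Undoing it on ynnfb: shift back: y−9=p, n−9=e, n−9=e, f−9=w, b−9=s → peews; then reverse → sweep.

sweep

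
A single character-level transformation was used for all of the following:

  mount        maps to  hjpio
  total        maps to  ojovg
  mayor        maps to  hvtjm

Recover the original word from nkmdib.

spring

Compare letters: m→h is +21, o→j is +21, u→p is +21 — a constant shift. This is a Caesar cipher with shift 21.
Undoing it on nkmdib: n−21=s, k−21=p, m−21=r, d−21=i, i−21=n, b−21=g.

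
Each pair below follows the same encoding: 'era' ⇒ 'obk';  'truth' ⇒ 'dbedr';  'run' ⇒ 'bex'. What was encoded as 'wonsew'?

Compare letters: e→o is +10, r→b is +10, a→k is +10 — a constant shift. This is a Caesar cipher with shift 10.
Undoing it on wonsew: w−10=m, o−10=e, n−10=d, s−10=i, e−10=u, w−10=m.

medium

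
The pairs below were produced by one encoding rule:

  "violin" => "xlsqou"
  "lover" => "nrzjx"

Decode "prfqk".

noble

In violin: v→x is +2, i→l is +3, o→s is +4, l→q is +5 — the shift increases by 1 each position. Letter i (0-indexed) is shifted by i+2, so successive shifts are 2, 3, 4, ….
Undoing it on prfqk: p−2=n, r−3=o, f−4=b, q−5=l, k−6=e.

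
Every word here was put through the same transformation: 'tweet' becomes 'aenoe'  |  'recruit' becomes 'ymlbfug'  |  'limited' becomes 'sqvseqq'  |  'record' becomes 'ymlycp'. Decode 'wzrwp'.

prime

Each letter shifts forward by (position + 7), i.e. 7, 8, 9, … — the shift grows by one for each successive letter.
Reversing it on wzrwp: w−7=p, z−8=r, r−9=i, w−10=m, p−11=e.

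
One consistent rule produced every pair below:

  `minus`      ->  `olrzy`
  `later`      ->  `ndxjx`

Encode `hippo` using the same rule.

jltuu

In minus: m→o is +2, i→l is +3, n→r is +4, u→z is +5 — the shift increases by 1 each position. The shift increases by 1 at each position, starting from +2: 2, 3, 4, ….
On hippo: h+2=j, i+3=l, p+4=t, p+5=u, o+6=u.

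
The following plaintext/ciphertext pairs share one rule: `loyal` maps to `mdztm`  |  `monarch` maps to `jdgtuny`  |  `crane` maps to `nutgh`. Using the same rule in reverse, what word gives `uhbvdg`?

l(11)→m(12) and o(14)→d(3) fit y≡23x+19 (mod 26); the inverse of 23 mod 26 is 17. Treating letters as 0–25, the rule is x ↦ 23x + 19 (mod 26).
Undoing it on uhbvdg: u(20)→17·(20−19)≡17=r; h(7)→17·(7−19)≡4=e; b(1)→17·(1−19)≡6=g; v(21)→17·(21−19)≡8=i; d(3)→17·(3−19)≡14=o; g(6)→17·(6−19)≡13=n (all mod 26).

region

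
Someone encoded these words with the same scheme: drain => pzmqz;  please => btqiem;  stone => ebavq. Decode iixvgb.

walnut

Shifts by position in drain: pos 0: d→p (+12), pos 1: r→z (+8), pos 2: a→m (+12), pos 3: i→q (+8) — repeating every 2. The shifts repeat in a cycle of length 2: positions 0,1,… shift by +12, +8, then the pattern repeats.
Decoding iixvgb: i−12=w, i−8=a, x−12=l, v−8=n, g−12=u, b−8=t.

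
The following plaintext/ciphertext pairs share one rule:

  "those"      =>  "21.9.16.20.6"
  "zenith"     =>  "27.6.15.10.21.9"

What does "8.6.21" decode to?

t is letter #20 and maps to 21: an offset of 1. The number is (letter's place in the alphabet, a=1) + 1.
Undoing it on 8.6.21: 8→(8−1)÷1=7=g, 6→(6−1)÷1=5=e, 21→(21−1)÷1=20=t.

get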